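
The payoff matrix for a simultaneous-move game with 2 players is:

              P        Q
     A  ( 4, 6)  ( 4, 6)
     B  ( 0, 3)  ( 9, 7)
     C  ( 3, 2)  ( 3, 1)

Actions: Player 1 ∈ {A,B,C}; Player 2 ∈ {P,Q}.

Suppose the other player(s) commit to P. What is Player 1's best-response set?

u_1(A vs P) = 4
u_1(B vs P) = 0
u_1(C vs P) = 3
max payoff 4 at {A}

BR_1 = {A}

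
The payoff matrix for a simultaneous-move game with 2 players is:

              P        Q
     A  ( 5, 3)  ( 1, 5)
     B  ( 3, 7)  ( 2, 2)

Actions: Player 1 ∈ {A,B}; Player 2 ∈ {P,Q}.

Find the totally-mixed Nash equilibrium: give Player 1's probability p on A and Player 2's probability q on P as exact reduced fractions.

p=5/7, q=1/3

P1 indiff ⇒ q·5+(1-q)·1 = q·3+(1-q)·2 ⇒ q(2) = (1-q)(1) ⇒ q = 1/3
P2 indiff ⇒ p·3+(1-p)·7 = p·5+(1-p)·2 ⇒ p(-2) = (1-p)(-5) ⇒ p = 5/7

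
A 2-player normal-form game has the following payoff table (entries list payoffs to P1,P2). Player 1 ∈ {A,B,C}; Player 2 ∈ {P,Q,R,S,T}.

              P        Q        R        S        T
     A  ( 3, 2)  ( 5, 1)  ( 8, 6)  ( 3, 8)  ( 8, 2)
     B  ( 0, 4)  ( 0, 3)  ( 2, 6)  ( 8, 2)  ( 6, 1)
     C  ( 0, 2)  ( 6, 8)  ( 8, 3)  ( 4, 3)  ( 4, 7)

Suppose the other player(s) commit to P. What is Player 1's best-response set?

u_1(A vs P) = 3
u_1(B vs P) = 0
u_1(C vs P) = 0
max payoff 3 at {A}

P1 best: {A}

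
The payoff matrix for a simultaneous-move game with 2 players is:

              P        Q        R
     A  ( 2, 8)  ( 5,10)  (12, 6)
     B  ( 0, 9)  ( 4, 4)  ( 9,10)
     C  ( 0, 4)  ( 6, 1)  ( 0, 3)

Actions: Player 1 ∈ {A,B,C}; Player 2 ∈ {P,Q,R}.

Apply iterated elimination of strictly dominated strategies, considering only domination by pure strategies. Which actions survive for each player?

P1 drop B (A beats it: P:2>0 Q:5>4 R:12>9)
P2 drop R (P beats it: A:8>6 C:4>3)
P1→{A,C} P2→{P,Q}

Remaining: P1:{A,C} P2:{P,Q}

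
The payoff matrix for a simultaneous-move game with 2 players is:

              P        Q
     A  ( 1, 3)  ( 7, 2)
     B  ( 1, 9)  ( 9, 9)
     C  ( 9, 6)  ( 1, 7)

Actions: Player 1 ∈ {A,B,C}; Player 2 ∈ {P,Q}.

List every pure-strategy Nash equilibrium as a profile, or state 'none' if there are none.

Nash profiles: (B,Q)

(A,P): not NE [P1→C gives 9>1]
(A,Q): not NE [P1→B gives 9>7; P2→P gives 3>2]
(B,P): not NE [P1→C gives 9>1]
(B,Q): NE
(C,P): not NE [P2→Q gives 7>6]
(C,Q): not NE [P1→B gives 9>1]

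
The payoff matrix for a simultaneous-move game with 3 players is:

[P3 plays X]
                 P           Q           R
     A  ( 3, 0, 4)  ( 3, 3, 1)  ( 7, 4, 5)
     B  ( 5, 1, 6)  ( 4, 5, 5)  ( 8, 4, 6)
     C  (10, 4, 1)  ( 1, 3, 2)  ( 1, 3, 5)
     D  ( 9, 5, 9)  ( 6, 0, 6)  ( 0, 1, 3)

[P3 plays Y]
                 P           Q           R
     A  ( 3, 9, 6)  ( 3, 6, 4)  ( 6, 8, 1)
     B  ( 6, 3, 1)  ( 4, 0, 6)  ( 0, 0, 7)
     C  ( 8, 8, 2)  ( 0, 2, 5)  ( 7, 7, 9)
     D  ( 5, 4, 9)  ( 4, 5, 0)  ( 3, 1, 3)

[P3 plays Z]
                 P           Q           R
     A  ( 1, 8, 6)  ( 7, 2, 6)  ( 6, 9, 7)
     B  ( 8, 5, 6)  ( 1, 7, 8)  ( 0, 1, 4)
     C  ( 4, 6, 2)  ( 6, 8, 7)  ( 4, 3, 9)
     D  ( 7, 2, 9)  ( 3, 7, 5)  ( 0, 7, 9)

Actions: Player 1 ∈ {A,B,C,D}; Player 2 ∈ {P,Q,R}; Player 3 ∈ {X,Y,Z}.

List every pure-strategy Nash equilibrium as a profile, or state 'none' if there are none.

(A,P,X): not NE [P1→C gives 10>3; P2→R gives 4>0; P3→Z gives 6>4]
(A,P,Y): not NE [P1→C gives 8>3]
(A,P,Z): not NE [P1→B gives 8>1; P2→R gives 9>8]
(A,Q,X): not NE [P1→D gives 6>3; P2→R gives 4>3; P3→Z gives 6>1]
(A,Q,Y): not NE [P1→D gives 4>3; P2→P gives 9>6; P3→Z gives 6>4]
(A,Q,Z): not NE [P2→R gives 9>2]
(A,R,X): not NE [P1→B gives 8>7; P3→Z gives 7>5]
(A,R,Y): not NE [P1→C gives 7>6; P2→P gives 9>8; P3→Z gives 7>1]
(A,R,Z): NE
(B,P,X): not NE [P1→C gives 10>5; P2→Q gives 5>1]
(B,P,Y): not NE [P1→C gives 8>6; P3→Z gives 6>1]
(B,P,Z): not NE [P2→Q gives 7>5]
(B,Q,X): not NE [P1→D gives 6>4; P3→Z gives 8>5]
(B,Q,Y): not NE [P2→P gives 3>0; P3→Z gives 8>6]
(B,Q,Z): not NE [P1→A gives 7>1]
(B,R,X): not NE [P2→Q gives 5>4; P3→Y gives 7>6]
(B,R,Y): not NE [P1→C gives 7>0; P2→P gives 3>0]
(B,R,Z): not NE [P1→A gives 6>0; P2→Q gives 7>1; P3→Y gives 7>4]
(C,P,X): not NE [P3→Z gives 2>1]
(C,P,Y): NE
(C,P,Z): not NE [P1→B gives 8>4; P2→Q gives 8>6]
(C,Q,X): not NE [P1→D gives 6>1; P2→P gives 4>3; P3→Z gives 7>2]
(C,Q,Y): not NE [P1→D gives 4>0; P2→P gives 8>2; P3→Z gives 7>5]
(C,Q,Z): not NE [P1→A gives 7>6]
(C,R,X): not NE [P1→B gives 8>1; P2→P gives 4>3; P3→Z gives 9>5]
(C,R,Y): not NE [P2→P gives 8>7]
(C,R,Z): not NE [P1→A gives 6>4; P2→Q gives 8>3]
(D,P,X): not NE [P1→C gives 10>9]
(D,P,Y): not NE [P1→C gives 8>5; P2→Q gives 5>4]
(D,P,Z): not NE [P1→B gives 8>7; P2→R gives 7>2]
(D,Q,X): not NE [P2→P gives 5>0]
(D,Q,Y): not NE [P3→X gives 6>0]
(D,Q,Z): not NE [P1→A gives 7>3; P3→X gives 6>5]
(D,R,X): not NE [P1→B gives 8>0; P2→P gives 5>1; P3→Z gives 9>3]
(D,R,Y): not NE [P1→C gives 7>3; P2→Q gives 5>1; P3→Z gives 9>3]
(D,R,Z): not NE [P1→A gives 6>0]

PSNE = {(A,R,Z), (C,P,Y)}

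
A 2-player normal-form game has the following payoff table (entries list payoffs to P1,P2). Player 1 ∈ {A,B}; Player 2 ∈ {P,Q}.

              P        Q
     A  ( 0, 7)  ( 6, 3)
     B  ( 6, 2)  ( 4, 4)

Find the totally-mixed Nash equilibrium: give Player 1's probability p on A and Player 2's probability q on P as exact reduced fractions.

P1 indiff ⇒ q·0+(1-q)·6 = q·6+(1-q)·4 ⇒ q(-6) = (1-q)(-2) ⇒ q = 1/4
P2 indiff ⇒ p·7+(1-p)·2 = p·3+(1-p)·4 ⇒ p(4) = (1-p)(2) ⇒ p = 1/3

(p,q) = (1/3, 1/4)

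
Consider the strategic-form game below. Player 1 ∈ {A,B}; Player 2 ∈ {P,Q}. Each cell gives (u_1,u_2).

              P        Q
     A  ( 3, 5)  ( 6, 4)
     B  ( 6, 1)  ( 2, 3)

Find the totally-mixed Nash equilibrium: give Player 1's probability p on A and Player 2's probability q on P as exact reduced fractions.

P1 mixes 2/3 on A; P2 mixes 4/7 on P

P1 indiff ⇒ q·3+(1-q)·6 = q·6+(1-q)·2 ⇒ q(-3) = (1-q)(-4) ⇒ q = 4/7
P2 indiff ⇒ p·5+(1-p)·1 = p·4+(1-p)·3 ⇒ p(1) = (1-p)(2) ⇒ p = 2/3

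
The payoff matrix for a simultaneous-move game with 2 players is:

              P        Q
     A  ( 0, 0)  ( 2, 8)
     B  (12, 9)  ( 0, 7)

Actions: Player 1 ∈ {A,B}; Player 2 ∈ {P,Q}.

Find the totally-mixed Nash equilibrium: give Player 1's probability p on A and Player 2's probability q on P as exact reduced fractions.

P1 mixes 1/5 on A; P2 mixes 1/7 on P

P1 indiff ⇒ q·0+(1-q)·2 = q·12+(1-q)·0 ⇒ q(-12) = (1-q)(-2) ⇒ q = 1/7
P2 indiff ⇒ p·0+(1-p)·9 = p·8+(1-p)·7 ⇒ p(-8) = (1-p)(-2) ⇒ p = 1/5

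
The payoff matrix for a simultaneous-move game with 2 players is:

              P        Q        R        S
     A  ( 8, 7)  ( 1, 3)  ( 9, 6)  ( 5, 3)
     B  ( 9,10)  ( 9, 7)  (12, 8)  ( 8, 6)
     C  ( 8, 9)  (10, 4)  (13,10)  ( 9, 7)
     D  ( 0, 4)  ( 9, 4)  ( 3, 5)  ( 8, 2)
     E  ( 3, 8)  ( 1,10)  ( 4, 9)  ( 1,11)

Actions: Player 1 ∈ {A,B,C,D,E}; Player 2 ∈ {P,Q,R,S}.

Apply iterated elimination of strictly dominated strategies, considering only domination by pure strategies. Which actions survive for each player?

Remaining: P1:{B,C} P2:{P,R}

P1 drop A (B beats it: P:9>8 Q:9>1 R:12>9 S:8>5)
P1 drop D (C beats it: P:8>0 Q:10>9 R:13>3 S:9>8)
P1 drop E (B beats it: P:9>3 Q:9>1 R:12>4 S:8>1)
P2 drop Q (P beats it: B:10>7 C:9>4)
P2 drop S (P beats it: B:10>6 C:9>7)
P1→{B,C} P2→{P,R}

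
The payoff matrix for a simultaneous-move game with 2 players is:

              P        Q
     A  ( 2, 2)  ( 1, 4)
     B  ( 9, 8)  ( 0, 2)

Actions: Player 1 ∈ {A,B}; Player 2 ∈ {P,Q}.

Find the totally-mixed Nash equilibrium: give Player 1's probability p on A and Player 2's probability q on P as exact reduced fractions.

P1 mixes 3/4 on A; P2 mixes 1/8 on P

P1 indiff ⇒ q·2+(1-q)·1 = q·9+(1-q)·0 ⇒ q(-7) = (1-q)(-1) ⇒ q = 1/8
P2 indiff ⇒ p·2+(1-p)·8 = p·4+(1-p)·2 ⇒ p(-2) = (1-p)(-6) ⇒ p = 3/4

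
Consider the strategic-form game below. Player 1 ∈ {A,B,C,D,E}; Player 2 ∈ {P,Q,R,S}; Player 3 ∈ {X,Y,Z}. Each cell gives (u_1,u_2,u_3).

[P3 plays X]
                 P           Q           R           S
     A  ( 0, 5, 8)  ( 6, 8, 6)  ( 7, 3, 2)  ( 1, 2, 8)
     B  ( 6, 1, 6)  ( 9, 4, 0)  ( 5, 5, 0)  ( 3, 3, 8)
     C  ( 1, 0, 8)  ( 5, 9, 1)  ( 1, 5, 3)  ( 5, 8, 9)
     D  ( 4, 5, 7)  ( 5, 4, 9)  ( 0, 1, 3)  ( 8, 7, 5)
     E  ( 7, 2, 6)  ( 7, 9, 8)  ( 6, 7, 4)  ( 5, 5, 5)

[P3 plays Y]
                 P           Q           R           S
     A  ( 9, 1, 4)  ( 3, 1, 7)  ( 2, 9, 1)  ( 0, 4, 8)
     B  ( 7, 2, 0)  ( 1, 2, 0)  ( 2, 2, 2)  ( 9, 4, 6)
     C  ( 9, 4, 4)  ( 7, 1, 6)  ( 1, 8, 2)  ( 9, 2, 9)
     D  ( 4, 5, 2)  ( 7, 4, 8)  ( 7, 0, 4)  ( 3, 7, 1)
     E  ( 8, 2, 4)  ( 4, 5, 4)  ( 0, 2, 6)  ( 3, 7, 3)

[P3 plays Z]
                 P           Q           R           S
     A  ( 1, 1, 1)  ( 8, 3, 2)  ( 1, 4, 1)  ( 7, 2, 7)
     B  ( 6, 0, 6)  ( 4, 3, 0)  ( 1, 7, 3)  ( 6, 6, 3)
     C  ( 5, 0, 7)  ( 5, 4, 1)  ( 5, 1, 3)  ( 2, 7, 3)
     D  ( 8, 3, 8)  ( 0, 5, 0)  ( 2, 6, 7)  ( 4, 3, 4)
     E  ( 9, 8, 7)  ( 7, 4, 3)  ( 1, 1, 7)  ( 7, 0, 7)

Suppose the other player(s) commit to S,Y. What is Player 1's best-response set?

u_1(A vs S,Y) = 0
u_1(B vs S,Y) = 9
u_1(C vs S,Y) = 9
u_1(D vs S,Y) = 3
u_1(E vs S,Y) = 3
max payoff 9 at {B,C}

BR_1 = {B,C}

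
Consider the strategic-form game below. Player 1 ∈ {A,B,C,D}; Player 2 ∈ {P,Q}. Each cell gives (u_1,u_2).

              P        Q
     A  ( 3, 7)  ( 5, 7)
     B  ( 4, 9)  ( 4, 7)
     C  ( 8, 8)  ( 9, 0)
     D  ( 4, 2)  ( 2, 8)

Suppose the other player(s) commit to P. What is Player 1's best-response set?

argmax u_1 = {C}

u_1(A vs P) = 3
u_1(B vs P) = 4
u_1(C vs P) = 8
u_1(D vs P) = 4
max payoff 8 at {C}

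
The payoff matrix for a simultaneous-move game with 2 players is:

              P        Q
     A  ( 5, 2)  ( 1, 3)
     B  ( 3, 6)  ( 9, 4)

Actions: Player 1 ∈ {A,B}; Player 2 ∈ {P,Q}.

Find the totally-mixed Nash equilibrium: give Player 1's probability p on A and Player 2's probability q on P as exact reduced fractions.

P1 indiff ⇒ q·5+(1-q)·1 = q·3+(1-q)·9 ⇒ q(2) = (1-q)(8) ⇒ q = 4/5
P2 indiff ⇒ p·2+(1-p)·6 = p·3+(1-p)·4 ⇒ p(-1) = (1-p)(-2) ⇒ p = 2/3

P1 mixes 2/3 on A; P2 mixes 4/5 on P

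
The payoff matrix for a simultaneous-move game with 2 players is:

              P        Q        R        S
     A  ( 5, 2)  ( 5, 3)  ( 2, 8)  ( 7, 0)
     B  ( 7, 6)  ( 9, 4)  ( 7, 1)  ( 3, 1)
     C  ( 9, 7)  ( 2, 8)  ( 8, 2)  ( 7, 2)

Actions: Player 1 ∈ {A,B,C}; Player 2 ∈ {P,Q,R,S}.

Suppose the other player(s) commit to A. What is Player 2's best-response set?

BR_2 = {R}

u_2(P vs A) = 2
u_2(Q vs A) = 3
u_2(R vs A) = 8
u_2(S vs A) = 0
max payoff 8 at {R}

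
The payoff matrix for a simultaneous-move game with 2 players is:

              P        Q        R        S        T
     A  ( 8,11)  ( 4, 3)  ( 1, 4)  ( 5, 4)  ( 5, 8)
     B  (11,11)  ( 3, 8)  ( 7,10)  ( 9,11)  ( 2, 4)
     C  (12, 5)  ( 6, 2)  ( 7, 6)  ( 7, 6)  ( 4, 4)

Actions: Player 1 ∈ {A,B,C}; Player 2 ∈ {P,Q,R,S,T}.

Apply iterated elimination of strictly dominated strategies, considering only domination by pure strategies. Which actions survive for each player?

IESDS → P1:{B,C} P2:{P,R,S}

P2 drop Q (P beats it: A:11>3 B:11>8 C:5>2)
P2 drop T (P beats it: A:11>8 B:11>4 C:5>4)
P1 drop A (B beats it: P:11>8 R:7>1 S:9>5)
P1→{B,C} P2→{P,R,S}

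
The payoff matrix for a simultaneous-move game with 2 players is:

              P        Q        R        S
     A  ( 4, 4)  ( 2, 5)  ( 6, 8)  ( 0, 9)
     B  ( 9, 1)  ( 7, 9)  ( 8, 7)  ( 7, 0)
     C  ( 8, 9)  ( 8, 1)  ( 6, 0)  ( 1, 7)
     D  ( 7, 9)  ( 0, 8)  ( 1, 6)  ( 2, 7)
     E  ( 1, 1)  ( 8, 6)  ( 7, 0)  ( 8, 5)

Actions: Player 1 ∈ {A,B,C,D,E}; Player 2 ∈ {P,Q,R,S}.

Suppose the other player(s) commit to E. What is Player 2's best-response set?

u_2(P vs E) = 1
u_2(Q vs E) = 6
u_2(R vs E) = 0
u_2(S vs E) = 5
max payoff 6 at {Q}

P2 best: {Q}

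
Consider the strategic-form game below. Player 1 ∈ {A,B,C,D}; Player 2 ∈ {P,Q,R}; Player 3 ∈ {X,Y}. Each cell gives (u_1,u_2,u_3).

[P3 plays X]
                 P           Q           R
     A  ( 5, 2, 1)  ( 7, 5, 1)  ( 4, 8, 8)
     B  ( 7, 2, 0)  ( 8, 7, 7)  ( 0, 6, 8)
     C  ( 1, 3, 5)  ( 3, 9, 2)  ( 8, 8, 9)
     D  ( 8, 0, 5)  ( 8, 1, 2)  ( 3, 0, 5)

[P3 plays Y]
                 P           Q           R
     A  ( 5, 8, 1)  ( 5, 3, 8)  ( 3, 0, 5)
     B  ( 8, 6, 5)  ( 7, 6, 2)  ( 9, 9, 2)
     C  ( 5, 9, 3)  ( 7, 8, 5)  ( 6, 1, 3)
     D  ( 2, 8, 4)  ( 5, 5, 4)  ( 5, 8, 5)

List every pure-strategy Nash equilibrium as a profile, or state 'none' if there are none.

(A,P,X): not NE [P1→D gives 8>5; P2→R gives 8>2]
(A,P,Y): not NE [P1→B gives 8>5]
(A,Q,X): not NE [P1→D gives 8>7; P2→R gives 8>5; P3→Y gives 8>1]
(A,Q,Y): not NE [P1→C gives 7>5; P2→P gives 8>3]
(A,R,X): not NE [P1→C gives 8>4]
(A,R,Y): not NE [P1→B gives 9>3; P2→P gives 8>0; P3→X gives 8>5]
(B,P,X): not NE [P1→D gives 8>7; P2→Q gives 7>2; P3→Y gives 5>0]
(B,P,Y): not NE [P2→R gives 9>6]
(B,Q,X): NE
(B,Q,Y): not NE [P2→R gives 9>6; P3→X gives 7>2]
(B,R,X): not NE [P1→C gives 8>0; P2→Q gives 7>6]
(B,R,Y): not NE [P3→X gives 8>2]
(C,P,X): not NE [P1→D gives 8>1; P2→Q gives 9>3]
(C,P,Y): not NE [P1→B gives 8>5; P3→X gives 5>3]
(C,Q,X): not NE [P1→D gives 8>3; P3→Y gives 5>2]
(C,Q,Y): not NE [P2→P gives 9>8]
(C,R,X): not NE [P2→Q gives 9>8]
(C,R,Y): not NE [P1→B gives 9>6; P2→P gives 9>1; P3→X gives 9>3]
(D,P,X): not NE [P2→Q gives 1>0]
(D,P,Y): not NE [P1→B gives 8>2; P3→X gives 5>4]
(D,Q,X): not NE [P3→Y gives 4>2]
(D,Q,Y): not NE [P1→C gives 7>5; P2→R gives 8>5]
(D,R,X): not NE [P1→C gives 8>3; P2→Q gives 1>0]
(D,R,Y): not NE [P1→B gives 9>5]

NE set: (B,Q,X)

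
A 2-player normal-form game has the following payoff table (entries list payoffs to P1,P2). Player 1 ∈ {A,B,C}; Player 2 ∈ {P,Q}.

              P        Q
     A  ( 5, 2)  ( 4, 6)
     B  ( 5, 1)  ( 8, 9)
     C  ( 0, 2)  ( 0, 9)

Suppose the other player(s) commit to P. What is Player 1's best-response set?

u_1(A vs P) = 5
u_1(B vs P) = 5
u_1(C vs P) = 0
max payoff 5 at {A,B}

P1 best: {A,B}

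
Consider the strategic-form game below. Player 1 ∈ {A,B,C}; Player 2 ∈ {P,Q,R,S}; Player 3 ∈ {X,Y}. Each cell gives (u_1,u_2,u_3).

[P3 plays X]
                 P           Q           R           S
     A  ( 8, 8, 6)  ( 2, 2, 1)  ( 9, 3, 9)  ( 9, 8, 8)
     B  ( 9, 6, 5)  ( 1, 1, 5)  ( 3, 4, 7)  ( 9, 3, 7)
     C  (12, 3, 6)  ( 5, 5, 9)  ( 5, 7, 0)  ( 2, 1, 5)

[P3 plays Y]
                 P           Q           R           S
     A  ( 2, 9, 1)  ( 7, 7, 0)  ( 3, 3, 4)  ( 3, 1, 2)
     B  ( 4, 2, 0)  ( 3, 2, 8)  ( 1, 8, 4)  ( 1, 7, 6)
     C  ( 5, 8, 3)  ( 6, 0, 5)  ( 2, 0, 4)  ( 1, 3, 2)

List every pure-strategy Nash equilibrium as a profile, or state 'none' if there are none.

NE set: (A,S,X)

(A,P,X): not NE [P1→C gives 12>8]
(A,P,Y): not NE [P1→C gives 5>2; P3→X gives 6>1]
(A,Q,X): not NE [P1→C gives 5>2; P2→S gives 8>2]
(A,Q,Y): not NE [P2→P gives 9>7; P3→X gives 1>0]
(A,R,X): not NE [P2→S gives 8>3]
(A,R,Y): not NE [P2→P gives 9>3; P3→X gives 9>4]
(A,S,X): NE
(A,S,Y): not NE [P2→P gives 9>1; P3→X gives 8>2]
(B,P,X): not NE [P1→C gives 12>9]
(B,P,Y): not NE [P1→C gives 5>4; P2→R gives 8>2; P3→X gives 5>0]
(B,Q,X): not NE [P1→C gives 5>1; P2→P gives 6>1; P3→Y gives 8>5]
(B,Q,Y): not NE [P1→A gives 7>3; P2→R gives 8>2]
(B,R,X): not NE [P1→A gives 9>3; P2→P gives 6>4]
(B,R,Y): not NE [P1→A gives 3>1; P3→X gives 7>4]
(B,S,X): not NE [P2→P gives 6>3]
(B,S,Y): not NE [P1→A gives 3>1; P2→R gives 8>7; P3→X gives 7>6]
(C,P,X): not NE [P2→R gives 7>3]
(C,P,Y): not NE [P3→X gives 6>3]
(C,Q,X): not NE [P2→R gives 7>5]
(C,Q,Y): not NE [P1→A gives 7>6; P2→P gives 8>0; P3→X gives 9>5]
(C,R,X): not NE [P1→A gives 9>5; P3→Y gives 4>0]
(C,R,Y): not NE [P1→A gives 3>2; P2→P gives 8>0]
(C,S,X): not NE [P1→B gives 9>2; P2→R gives 7>1]
(C,S,Y): not NE [P1→A gives 3>1; P2→P gives 8>3; P3→X gives 5>2]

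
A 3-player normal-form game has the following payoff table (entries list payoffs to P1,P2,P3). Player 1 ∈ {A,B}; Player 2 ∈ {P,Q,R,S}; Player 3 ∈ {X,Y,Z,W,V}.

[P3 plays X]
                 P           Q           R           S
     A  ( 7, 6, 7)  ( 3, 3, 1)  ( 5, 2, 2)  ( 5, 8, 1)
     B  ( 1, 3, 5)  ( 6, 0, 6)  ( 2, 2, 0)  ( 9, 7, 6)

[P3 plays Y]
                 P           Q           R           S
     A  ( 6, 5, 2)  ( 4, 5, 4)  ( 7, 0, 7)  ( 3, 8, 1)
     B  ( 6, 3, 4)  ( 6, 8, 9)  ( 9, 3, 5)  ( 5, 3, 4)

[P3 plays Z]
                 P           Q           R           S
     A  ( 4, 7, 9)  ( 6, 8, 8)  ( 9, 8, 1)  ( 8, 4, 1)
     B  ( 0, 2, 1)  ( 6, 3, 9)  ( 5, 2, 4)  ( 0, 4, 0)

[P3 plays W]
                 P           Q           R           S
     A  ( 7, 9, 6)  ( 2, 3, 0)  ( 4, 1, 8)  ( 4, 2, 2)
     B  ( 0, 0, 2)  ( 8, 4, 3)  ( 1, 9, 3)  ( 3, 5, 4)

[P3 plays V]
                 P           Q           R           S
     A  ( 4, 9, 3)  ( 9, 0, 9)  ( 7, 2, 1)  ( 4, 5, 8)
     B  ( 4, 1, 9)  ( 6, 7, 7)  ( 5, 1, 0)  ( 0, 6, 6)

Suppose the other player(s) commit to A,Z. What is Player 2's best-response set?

argmax u_2 = {Q,R}

u_2(P vs A,Z) = 7
u_2(Q vs A,Z) = 8
u_2(R vs A,Z) = 8
u_2(S vs A,Z) = 4
max payoff 8 at {Q,R}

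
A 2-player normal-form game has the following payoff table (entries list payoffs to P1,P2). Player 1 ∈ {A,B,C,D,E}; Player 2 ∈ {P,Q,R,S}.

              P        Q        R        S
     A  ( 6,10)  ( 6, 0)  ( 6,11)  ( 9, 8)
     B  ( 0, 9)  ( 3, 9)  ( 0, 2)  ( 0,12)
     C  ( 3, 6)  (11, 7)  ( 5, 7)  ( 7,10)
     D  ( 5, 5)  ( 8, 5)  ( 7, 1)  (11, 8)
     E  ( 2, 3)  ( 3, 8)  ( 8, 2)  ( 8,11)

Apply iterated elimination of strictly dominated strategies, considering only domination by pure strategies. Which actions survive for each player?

P1 drop B (A beats it: P:6>0 Q:6>3 R:6>0 S:9>0)
P2 drop Q (S beats it: A:8>0 C:10>7 D:8>5 E:11>8)
P1 drop C (A beats it: P:6>3 R:6>5 S:9>7)
P1→{A,D,E} P2→{P,R,S}

Survivors P1:{A,D,E} P2:{P,R,S}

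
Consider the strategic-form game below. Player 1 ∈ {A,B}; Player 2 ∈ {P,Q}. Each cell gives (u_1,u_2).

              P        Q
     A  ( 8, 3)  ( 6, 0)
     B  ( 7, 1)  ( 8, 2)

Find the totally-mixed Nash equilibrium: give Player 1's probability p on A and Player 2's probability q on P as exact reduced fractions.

P1 indiff ⇒ q·8+(1-q)·6 = q·7+(1-q)·8 ⇒ q(1) = (1-q)(2) ⇒ q = 2/3
P2 indiff ⇒ p·3+(1-p)·1 = p·0+(1-p)·2 ⇒ p(3) = (1-p)(1) ⇒ p = 1/4

P1 mixes 1/4 on A; P2 mixes 2/3 on P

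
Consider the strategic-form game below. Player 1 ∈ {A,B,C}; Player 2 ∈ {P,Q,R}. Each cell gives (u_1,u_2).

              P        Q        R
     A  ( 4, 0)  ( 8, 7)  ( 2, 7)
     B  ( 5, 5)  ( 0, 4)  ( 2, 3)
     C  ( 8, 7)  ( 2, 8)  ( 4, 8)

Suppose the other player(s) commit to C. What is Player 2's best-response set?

u_2(P vs C) = 7
u_2(Q vs C) = 8
u_2(R vs C) = 8
max payoff 8 at {Q,R}

BR_2 = {Q,R}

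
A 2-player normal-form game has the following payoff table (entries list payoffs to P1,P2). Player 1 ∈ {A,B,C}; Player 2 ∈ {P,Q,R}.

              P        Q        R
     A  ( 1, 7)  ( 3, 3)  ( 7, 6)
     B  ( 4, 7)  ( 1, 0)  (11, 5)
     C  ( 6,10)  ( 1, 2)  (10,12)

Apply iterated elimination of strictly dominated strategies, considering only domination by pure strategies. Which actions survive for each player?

Survivors P1:{B,C} P2:{P,R}

P2 drop Q (P beats it: A:7>3 B:7>0 C:10>2)
P1 drop A (B beats it: P:4>1 R:11>7)
P1→{B,C} P2→{P,R}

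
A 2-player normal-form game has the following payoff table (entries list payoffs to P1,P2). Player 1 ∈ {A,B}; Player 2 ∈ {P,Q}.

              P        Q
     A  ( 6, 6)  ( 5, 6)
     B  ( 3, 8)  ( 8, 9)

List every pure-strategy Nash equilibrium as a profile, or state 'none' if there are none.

(A,P): NE
(A,Q): not NE [P1→B gives 8>5]
(B,P): not NE [P1→A gives 6>3; P2→Q gives 9>8]
(B,Q): NE

PSNE = {(A,P), (B,Q)}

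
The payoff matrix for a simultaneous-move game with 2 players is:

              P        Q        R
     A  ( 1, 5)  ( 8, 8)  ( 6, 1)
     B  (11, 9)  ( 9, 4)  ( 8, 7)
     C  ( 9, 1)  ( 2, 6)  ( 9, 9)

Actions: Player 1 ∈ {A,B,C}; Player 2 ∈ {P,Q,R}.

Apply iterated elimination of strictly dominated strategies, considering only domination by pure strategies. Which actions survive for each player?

IESDS → P1:{B,C} P2:{P,R}

P1 drop A (B beats it: P:11>1 Q:9>8 R:8>6)
P2 drop Q (R beats it: B:7>4 C:9>6)
P1→{B,C} P2→{P,R}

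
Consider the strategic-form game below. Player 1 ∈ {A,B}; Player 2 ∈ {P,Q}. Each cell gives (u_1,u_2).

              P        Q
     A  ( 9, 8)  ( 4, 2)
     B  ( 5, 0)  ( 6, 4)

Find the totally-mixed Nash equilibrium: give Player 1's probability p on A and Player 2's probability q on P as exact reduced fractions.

p=2/5, q=1/3

P1 indiff ⇒ q·9+(1-q)·4 = q·5+(1-q)·6 ⇒ q(4) = (1-q)(2) ⇒ q = 1/3
P2 indiff ⇒ p·8+(1-p)·0 = p·2+(1-p)·4 ⇒ p(6) = (1-p)(4) ⇒ p = 2/5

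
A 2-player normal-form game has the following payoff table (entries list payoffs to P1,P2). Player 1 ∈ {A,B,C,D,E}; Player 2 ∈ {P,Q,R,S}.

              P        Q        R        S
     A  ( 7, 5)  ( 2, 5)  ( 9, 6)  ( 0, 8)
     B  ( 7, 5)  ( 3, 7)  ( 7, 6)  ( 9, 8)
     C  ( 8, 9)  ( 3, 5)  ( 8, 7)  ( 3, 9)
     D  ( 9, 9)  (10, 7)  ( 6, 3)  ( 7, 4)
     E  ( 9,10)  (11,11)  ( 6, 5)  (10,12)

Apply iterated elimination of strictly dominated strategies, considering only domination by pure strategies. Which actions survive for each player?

IESDS → P1:{D,E} P2:{P,Q,S}

P2 drop R (S beats it: A:8>6 B:8>6 C:9>7 D:4>3 E:12>5)
P1 drop A (C beats it: P:8>7 Q:3>2 S:3>0)
P1 drop B (E beats it: P:9>7 Q:11>3 S:10>9)
P1 drop C (D beats it: P:9>8 Q:10>3 S:7>3)
P1→{D,E} P2→{P,Q,S}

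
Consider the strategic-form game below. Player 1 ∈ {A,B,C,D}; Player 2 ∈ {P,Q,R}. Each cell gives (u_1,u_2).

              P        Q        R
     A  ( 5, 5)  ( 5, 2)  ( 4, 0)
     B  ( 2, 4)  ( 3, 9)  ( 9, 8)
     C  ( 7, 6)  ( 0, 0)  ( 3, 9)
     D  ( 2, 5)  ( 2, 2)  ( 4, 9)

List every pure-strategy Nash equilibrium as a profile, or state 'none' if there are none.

(A,P): not NE [P1→C gives 7>5]
(A,Q): not NE [P2→P gives 5>2]
(A,R): not NE [P1→B gives 9>4; P2→P gives 5>0]
(B,P): not NE [P1→C gives 7>2; P2→Q gives 9>4]
(B,Q): not NE [P1→A gives 5>3]
(B,R): not NE [P2→Q gives 9>8]
(C,P): not NE [P2→R gives 9>6]
(C,Q): not NE [P1→A gives 5>0; P2→R gives 9>0]
(C,R): not NE [P1→B gives 9>3]
(D,P): not NE [P1→C gives 7>2; P2→R gives 9>5]
(D,Q): not NE [P1→A gives 5>2; P2→R gives 9>2]
(D,R): not NE [P1→B gives 9>4]

Equilibria: none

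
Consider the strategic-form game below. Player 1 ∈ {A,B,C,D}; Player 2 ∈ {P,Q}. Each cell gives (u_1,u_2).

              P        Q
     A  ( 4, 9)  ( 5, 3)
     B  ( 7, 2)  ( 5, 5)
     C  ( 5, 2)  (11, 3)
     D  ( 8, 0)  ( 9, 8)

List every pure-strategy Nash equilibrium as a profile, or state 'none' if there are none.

NE set: (C,Q)

(A,P): not NE [P1→D gives 8>4]
(A,Q): not NE [P1→C gives 11>5; P2→P gives 9>3]
(B,P): not NE [P1→D gives 8>7; P2→Q gives 5>2]
(B,Q): not NE [P1→C gives 11>5]
(C,P): not NE [P1→D gives 8>5; P2→Q gives 3>2]
(C,Q): NE
(D,P): not NE [P2→Q gives 8>0]
(D,Q): not NE [P1→C gives 11>9]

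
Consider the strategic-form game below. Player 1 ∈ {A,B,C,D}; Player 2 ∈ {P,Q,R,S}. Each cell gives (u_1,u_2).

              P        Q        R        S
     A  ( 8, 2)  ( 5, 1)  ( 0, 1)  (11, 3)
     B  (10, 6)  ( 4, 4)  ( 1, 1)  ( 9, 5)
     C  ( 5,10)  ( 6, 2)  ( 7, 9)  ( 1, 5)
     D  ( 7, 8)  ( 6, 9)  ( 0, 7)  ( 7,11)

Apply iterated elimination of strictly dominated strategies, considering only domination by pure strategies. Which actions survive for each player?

P2 drop Q (S beats it: A:3>1 B:5>4 C:5>2 D:11>9)
P1 drop D (B beats it: P:10>7 R:1>0 S:9>7)
P2 drop R (P beats it: A:2>1 B:6>1 C:10>9)
P1 drop C (A beats it: P:8>5 S:11>1)
P1→{A,B} P2→{P,S}

Remaining: P1:{A,B} P2:{P,S}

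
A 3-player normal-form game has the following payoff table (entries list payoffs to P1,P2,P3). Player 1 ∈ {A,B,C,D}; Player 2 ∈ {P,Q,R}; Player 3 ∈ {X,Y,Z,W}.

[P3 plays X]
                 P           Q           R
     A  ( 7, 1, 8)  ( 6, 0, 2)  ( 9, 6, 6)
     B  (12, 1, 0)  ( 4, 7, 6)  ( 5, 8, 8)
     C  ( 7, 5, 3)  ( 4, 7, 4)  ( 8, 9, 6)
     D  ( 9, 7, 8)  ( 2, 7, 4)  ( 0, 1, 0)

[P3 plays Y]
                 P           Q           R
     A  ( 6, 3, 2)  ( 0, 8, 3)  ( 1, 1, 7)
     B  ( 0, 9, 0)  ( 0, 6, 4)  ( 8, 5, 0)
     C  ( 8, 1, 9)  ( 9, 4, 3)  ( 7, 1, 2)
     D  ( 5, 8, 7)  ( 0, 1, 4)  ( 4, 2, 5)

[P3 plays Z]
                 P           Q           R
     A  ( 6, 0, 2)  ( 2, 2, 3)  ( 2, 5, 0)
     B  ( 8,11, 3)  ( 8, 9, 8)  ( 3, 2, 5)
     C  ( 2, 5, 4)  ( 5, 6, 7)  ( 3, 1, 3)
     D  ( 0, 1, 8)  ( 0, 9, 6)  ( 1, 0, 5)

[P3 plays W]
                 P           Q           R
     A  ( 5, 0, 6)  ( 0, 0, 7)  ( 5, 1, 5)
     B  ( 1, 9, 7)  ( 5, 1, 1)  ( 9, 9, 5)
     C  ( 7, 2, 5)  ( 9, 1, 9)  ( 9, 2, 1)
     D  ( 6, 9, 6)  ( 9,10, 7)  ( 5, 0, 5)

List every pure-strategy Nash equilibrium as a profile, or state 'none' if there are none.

(A,P,X): not NE [P1→B gives 12>7; P2→R gives 6>1]
(A,P,Y): not NE [P1→C gives 8>6; P2→Q gives 8>3; P3→X gives 8>2]
(A,P,Z): not NE [P1→B gives 8>6; P2→R gives 5>0; P3→X gives 8>2]
(A,P,W): not NE [P1→C gives 7>5; P2→R gives 1>0; P3→X gives 8>6]
(A,Q,X): not NE [P2→R gives 6>0; P3→W gives 7>2]
(A,Q,Y): not NE [P1→C gives 9>0; P3→W gives 7>3]
(A,Q,Z): not NE [P1→B gives 8>2; P2→R gives 5>2; P3→W gives 7>3]
(A,Q,W): not NE [P1→D gives 9>0; P2→R gives 1>0]
(A,R,X): not NE [P3→Y gives 7>6]
(A,R,Y): not NE [P1→B gives 8>1; P2→Q gives 8>1]
(A,R,Z): not NE [P1→C gives 3>2; P3→Y gives 7>0]
(A,R,W): not NE [P1→C gives 9>5; P3→Y gives 7>5]
(B,P,X): not NE [P2→R gives 8>1; P3→W gives 7>0]
(B,P,Y): not NE [P1→C gives 8>0; P3→W gives 7>0]
(B,P,Z): not NE [P3→W gives 7>3]
(B,P,W): not NE [P1→C gives 7>1]
(B,Q,X): not NE [P1→A gives 6>4; P2→R gives 8>7; P3→Z gives 8>6]
(B,Q,Y): not NE [P1→C gives 9>0; P2→P gives 9>6; P3→Z gives 8>4]
(B,Q,Z): not NE [P2→P gives 11>9]
(B,Q,W): not NE [P1→D gives 9>5; P2→R gives 9>1; P3→Z gives 8>1]
(B,R,X): not NE [P1→A gives 9>5]
(B,R,Y): not NE [P2→P gives 9>5; P3→X gives 8>0]
(B,R,Z): not NE [P2→P gives 11>2; P3→X gives 8>5]
(B,R,W): not NE [P3→X gives 8>5]
(C,P,X): not NE [P1→B gives 12>7; P2→R gives 9>5; P3→Y gives 9>3]
(C,P,Y): not NE [P2→Q gives 4>1]
(C,P,Z): not NE [P1→B gives 8>2; P2→Q gives 6>5; P3→Y gives 9>4]
(C,P,W): not NE [P3→Y gives 9>5]
(C,Q,X): not NE [P1→A gives 6>4; P2→R gives 9>7; P3→W gives 9>4]
(C,Q,Y): not NE [P3→W gives 9>3]
(C,Q,Z): not NE [P1→B gives 8>5; P3→W gives 9>7]
(C,Q,W): not NE [P2→R gives 2>1]
(C,R,X): not NE [P1→A gives 9>8]
(C,R,Y): not NE [P1→B gives 8>7; P2→Q gives 4>1; P3→X gives 6>2]
(C,R,Z): not NE [P2→Q gives 6>1; P3→X gives 6>3]
(C,R,W): not NE [P3→X gives 6>1]
(D,P,X): not NE [P1→B gives 12>9]
(D,P,Y): not NE [P1→C gives 8>5; P3→Z gives 8>7]
(D,P,Z): not NE [P1→B gives 8>0; P2→Q gives 9>1]
(D,P,W): not NE [P1→C gives 7>6; P2→Q gives 10>9; P3→Z gives 8>6]
(D,Q,X): not NE [P1→A gives 6>2; P3→W gives 7>4]
(D,Q,Y): not NE [P1→C gives 9>0; P2→P gives 8>1; P3→W gives 7>4]
(D,Q,Z): not NE [P1→B gives 8>0; P3→W gives 7>6]
(D,Q,W): NE
(D,R,X): not NE [P1→A gives 9>0; P2→Q gives 7>1; P3→W gives 5>0]
(D,R,Y): not NE [P1→B gives 8>4; P2→P gives 8>2]
(D,R,Z): not NE [P1→C gives 3>1; P2→Q gives 9>0]
(D,R,W): not NE [P1→C gives 9>5; P2→Q gives 10>0]

Nash profiles: (D,Q,W)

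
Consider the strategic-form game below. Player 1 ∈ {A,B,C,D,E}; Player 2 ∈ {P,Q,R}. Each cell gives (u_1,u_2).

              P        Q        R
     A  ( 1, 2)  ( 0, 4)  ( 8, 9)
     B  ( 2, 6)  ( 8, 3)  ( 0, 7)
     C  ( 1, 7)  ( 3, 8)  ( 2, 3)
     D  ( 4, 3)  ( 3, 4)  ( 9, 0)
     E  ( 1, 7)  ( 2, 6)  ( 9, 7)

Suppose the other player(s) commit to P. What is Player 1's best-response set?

P1 best: {D}

u_1(A vs P) = 1
u_1(B vs P) = 2
u_1(C vs P) = 1
u_1(D vs P) = 4
u_1(E vs P) = 1
max payoff 4 at {D}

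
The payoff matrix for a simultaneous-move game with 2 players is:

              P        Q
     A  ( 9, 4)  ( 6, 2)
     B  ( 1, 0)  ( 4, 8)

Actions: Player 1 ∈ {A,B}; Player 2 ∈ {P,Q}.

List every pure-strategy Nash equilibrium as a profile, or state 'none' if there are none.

(A,P): NE
(A,Q): not NE [P2→P gives 4>2]
(B,P): not NE [P1→A gives 9>1; P2→Q gives 8>0]
(B,Q): not NE [P1→A gives 6>4]

Nash profiles: (A,P)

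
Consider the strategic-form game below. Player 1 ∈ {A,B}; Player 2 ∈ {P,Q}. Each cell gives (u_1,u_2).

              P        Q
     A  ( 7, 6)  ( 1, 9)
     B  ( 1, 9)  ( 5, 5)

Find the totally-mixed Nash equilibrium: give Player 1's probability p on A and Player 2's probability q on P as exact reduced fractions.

(p,q) = (4/7, 2/5)

P1 indiff ⇒ q·7+(1-q)·1 = q·1+(1-q)·5 ⇒ q(6) = (1-q)(4) ⇒ q = 2/5
P2 indiff ⇒ p·6+(1-p)·9 = p·9+(1-p)·5 ⇒ p(-3) = (1-p)(-4) ⇒ p = 4/7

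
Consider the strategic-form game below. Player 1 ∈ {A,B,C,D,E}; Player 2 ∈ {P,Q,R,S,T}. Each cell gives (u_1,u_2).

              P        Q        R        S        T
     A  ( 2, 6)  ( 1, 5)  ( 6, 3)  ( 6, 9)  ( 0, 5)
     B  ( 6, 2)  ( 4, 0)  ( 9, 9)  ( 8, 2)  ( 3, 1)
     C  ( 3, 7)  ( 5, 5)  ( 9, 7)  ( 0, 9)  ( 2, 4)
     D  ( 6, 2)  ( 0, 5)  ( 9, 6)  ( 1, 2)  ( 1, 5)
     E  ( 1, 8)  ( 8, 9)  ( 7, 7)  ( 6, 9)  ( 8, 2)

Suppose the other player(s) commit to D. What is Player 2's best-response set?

u_2(P vs D) = 2
u_2(Q vs D) = 5
u_2(R vs D) = 6
u_2(S vs D) = 2
u_2(T vs D) = 5
max payoff 6 at {R}

BR_2 = {R}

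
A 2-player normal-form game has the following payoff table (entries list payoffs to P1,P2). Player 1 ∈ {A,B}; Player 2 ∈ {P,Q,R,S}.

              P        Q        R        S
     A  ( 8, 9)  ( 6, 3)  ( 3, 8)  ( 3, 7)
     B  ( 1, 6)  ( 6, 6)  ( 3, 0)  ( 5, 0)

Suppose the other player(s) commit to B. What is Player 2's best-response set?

P2 best: {P,Q}

u_2(P vs B) = 6
u_2(Q vs B) = 6
u_2(R vs B) = 0
u_2(S vs B) = 0
max payoff 6 at {P,Q}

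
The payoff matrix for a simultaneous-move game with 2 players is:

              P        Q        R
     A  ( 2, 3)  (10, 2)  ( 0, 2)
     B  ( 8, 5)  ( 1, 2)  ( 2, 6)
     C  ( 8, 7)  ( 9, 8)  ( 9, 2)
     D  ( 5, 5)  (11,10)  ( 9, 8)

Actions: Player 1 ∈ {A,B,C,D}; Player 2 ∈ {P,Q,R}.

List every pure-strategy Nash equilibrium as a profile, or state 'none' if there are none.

(A,P): not NE [P1→C gives 8>2]
(A,Q): not NE [P1→D gives 11>10; P2→P gives 3>2]
(A,R): not NE [P1→D gives 9>0; P2→P gives 3>2]
(B,P): not NE [P2→R gives 6>5]
(B,Q): not NE [P1→D gives 11>1; P2→R gives 6>2]
(B,R): not NE [P1→D gives 9>2]
(C,P): not NE [P2→Q gives 8>7]
(C,Q): not NE [P1→D gives 11>9]
(C,R): not NE [P2→Q gives 8>2]
(D,P): not NE [P1→C gives 8>5; P2→Q gives 10>5]
(D,Q): NE
(D,R): not NE [P2→Q gives 10>8]

Nash profiles: (D,Q)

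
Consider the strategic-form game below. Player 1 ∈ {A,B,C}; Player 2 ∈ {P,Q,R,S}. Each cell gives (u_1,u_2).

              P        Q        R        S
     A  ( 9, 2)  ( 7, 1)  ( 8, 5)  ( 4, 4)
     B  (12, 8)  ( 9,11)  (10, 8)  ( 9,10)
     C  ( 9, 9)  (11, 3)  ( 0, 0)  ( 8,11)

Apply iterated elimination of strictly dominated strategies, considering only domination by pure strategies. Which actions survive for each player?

Survivors P1:{B,C} P2:{Q,S}

P1 drop A (B beats it: P:12>9 Q:9>7 R:10>8 S:9>4)
P2 drop P (S beats it: B:10>8 C:11>9)
P2 drop R (Q beats it: B:11>8 C:3>0)
P1→{B,C} P2→{Q,S}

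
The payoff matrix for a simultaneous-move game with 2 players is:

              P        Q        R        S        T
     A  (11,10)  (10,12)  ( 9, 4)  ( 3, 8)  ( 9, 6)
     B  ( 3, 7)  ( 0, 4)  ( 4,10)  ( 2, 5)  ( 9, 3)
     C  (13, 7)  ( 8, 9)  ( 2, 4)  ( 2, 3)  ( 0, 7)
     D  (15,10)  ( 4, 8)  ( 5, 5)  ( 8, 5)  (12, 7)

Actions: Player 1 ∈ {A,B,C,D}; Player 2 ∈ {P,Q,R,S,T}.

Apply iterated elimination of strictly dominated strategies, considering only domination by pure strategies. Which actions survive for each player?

Remaining: P1:{A,C,D} P2:{P,Q}

P1 drop B (D beats it: P:15>3 Q:4>0 R:5>4 S:8>2 T:12>9)
P2 drop R (P beats it: A:10>4 C:7>4 D:10>5)
P2 drop S (P beats it: A:10>8 C:7>3 D:10>5)
P2 drop T (Q beats it: A:12>6 C:9>7 D:8>7)
P1→{A,C,D} P2→{P,Q}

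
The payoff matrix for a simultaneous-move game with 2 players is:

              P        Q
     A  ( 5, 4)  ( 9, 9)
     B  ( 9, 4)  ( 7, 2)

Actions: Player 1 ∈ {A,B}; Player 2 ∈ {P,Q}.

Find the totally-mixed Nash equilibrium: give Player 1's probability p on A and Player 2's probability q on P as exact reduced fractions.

(p,q) = (2/7, 1/3)

P1 indiff ⇒ q·5+(1-q)·9 = q·9+(1-q)·7 ⇒ q(-4) = (1-q)(-2) ⇒ q = 1/3
P2 indiff ⇒ p·4+(1-p)·4 = p·9+(1-p)·2 ⇒ p(-5) = (1-p)(-2) ⇒ p = 2/7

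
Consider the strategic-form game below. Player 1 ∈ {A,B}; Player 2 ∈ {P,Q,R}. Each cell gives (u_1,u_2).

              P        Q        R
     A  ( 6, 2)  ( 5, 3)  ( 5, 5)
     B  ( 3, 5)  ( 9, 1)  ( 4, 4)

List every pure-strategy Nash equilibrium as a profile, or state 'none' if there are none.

(A,P): not NE [P2→R gives 5>2]
(A,Q): not NE [P1→B gives 9>5; P2→R gives 5>3]
(A,R): NE
(B,P): not NE [P1→A gives 6>3]
(B,Q): not NE [P2→P gives 5>1]
(B,R): not NE [P1→A gives 5>4; P2→P gives 5>4]

NE set: (A,R)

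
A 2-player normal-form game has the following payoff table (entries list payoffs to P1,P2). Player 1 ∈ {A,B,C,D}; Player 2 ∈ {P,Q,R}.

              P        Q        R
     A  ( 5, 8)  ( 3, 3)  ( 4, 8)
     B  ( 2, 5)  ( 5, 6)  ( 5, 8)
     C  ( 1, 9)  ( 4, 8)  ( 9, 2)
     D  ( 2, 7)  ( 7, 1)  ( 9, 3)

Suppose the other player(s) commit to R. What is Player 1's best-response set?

P1 best: {C,D}

u_1(A vs R) = 4
u_1(B vs R) = 5
u_1(C vs R) = 9
u_1(D vs R) = 9
max payoff 9 at {C,D}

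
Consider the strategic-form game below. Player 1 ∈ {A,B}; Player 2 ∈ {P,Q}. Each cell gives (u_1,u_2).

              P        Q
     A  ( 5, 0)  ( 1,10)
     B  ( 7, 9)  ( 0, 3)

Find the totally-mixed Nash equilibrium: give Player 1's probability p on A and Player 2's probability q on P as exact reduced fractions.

P1 mixes 3/8 on A; P2 mixes 1/3 on P

P1 indiff ⇒ q·5+(1-q)·1 = q·7+(1-q)·0 ⇒ q(-2) = (1-q)(-1) ⇒ q = 1/3
P2 indiff ⇒ p·0+(1-p)·9 = p·10+(1-p)·3 ⇒ p(-10) = (1-p)(-6) ⇒ p = 3/8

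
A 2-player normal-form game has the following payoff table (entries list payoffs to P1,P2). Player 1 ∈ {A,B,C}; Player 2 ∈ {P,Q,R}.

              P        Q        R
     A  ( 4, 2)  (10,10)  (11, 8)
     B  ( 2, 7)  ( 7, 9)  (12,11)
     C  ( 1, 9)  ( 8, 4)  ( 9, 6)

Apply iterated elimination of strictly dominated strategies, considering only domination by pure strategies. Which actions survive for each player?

P1 drop C (A beats it: P:4>1 Q:10>8 R:11>9)
P2 drop P (Q beats it: A:10>2 B:9>7)
P1→{A,B} P2→{Q,R}

Remaining: P1:{A,B} P2:{Q,R}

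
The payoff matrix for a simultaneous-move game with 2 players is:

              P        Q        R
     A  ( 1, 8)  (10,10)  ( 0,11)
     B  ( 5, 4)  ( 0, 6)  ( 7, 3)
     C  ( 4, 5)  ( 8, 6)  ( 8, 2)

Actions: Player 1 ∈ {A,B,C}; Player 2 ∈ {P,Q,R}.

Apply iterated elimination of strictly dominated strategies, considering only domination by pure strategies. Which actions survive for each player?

IESDS → P1:{A,C} P2:{Q,R}

P2 drop P (Q beats it: A:10>8 B:6>4 C:6>5)
P1 drop B (C beats it: Q:8>0 R:8>7)
P1→{A,C} P2→{Q,R}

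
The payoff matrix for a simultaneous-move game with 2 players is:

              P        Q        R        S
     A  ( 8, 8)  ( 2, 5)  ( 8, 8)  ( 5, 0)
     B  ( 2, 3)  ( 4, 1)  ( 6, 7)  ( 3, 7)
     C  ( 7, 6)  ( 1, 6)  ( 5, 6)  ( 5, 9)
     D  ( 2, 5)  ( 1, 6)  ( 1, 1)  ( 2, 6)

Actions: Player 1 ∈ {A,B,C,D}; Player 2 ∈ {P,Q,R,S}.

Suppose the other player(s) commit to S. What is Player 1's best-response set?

u_1(A vs S) = 5
u_1(B vs S) = 3
u_1(C vs S) = 5
u_1(D vs S) = 2
max payoff 5 at {A,C}

BR_1 = {A,C}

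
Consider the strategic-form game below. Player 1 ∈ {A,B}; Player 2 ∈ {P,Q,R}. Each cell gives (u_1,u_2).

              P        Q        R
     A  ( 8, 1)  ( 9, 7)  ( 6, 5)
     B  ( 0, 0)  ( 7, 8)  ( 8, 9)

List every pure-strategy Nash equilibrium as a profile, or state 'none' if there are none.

(A,P): not NE [P2→Q gives 7>1]
(A,Q): NE
(A,R): not NE [P1→B gives 8>6; P2→Q gives 7>5]
(B,P): not NE [P1→A gives 8>0; P2→R gives 9>0]
(B,Q): not NE [P1→A gives 9>7; P2→R gives 9>8]
(B,R): NE

Nash profiles: (A,Q), (B,R)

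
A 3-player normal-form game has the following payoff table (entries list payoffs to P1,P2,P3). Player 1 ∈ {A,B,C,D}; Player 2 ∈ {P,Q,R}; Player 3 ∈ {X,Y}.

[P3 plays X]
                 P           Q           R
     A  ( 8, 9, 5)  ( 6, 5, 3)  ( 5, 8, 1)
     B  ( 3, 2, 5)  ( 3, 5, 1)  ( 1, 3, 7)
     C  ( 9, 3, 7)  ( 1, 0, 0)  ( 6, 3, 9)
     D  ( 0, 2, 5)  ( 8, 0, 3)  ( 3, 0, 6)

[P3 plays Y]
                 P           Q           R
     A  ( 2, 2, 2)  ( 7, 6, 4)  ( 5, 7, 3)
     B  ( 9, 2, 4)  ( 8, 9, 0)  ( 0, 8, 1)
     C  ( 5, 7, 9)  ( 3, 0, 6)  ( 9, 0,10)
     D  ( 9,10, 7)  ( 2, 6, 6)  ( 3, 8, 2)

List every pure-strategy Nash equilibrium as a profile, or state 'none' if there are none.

(A,P,X): not NE [P1→C gives 9>8]
(A,P,Y): not NE [P1→D gives 9>2; P2→R gives 7>2; P3→X gives 5>2]
(A,Q,X): not NE [P1→D gives 8>6; P2→P gives 9>5; P3→Y gives 4>3]
(A,Q,Y): not NE [P1→B gives 8>7; P2→R gives 7>6]
(A,R,X): not NE [P1→C gives 6>5; P2→P gives 9>8; P3→Y gives 3>1]
(A,R,Y): not NE [P1→C gives 9>5]
(B,P,X): not NE [P1→C gives 9>3; P2→Q gives 5>2]
(B,P,Y): not NE [P2→Q gives 9>2; P3→X gives 5>4]
(B,Q,X): not NE [P1→D gives 8>3]
(B,Q,Y): not NE [P3→X gives 1>0]
(B,R,X): not NE [P1→C gives 6>1; P2→Q gives 5>3]
(B,R,Y): not NE [P1→C gives 9>0; P2→Q gives 9>8; P3→X gives 7>1]
(C,P,X): not NE [P3→Y gives 9>7]
(C,P,Y): not NE [P1→D gives 9>5]
(C,Q,X): not NE [P1→D gives 8>1; P2→R gives 3>0; P3→Y gives 6>0]
(C,Q,Y): not NE [P1→B gives 8>3; P2→P gives 7>0]
(C,R,X): not NE [P3→Y gives 10>9]
(C,R,Y): not NE [P2→P gives 7>0]
(D,P,X): not NE [P1→C gives 9>0; P3→Y gives 7>5]
(D,P,Y): NE
(D,Q,X): not NE [P2→P gives 2>0; P3→Y gives 6>3]
(D,Q,Y): not NE [P1→B gives 8>2; P2→P gives 10>6]
(D,R,X): not NE [P1→C gives 6>3; P2→P gives 2>0]
(D,R,Y): not NE [P1→C gives 9>3; P2→P gives 10>8; P3→X gives 6>2]

Nash profiles: (D,P,Y)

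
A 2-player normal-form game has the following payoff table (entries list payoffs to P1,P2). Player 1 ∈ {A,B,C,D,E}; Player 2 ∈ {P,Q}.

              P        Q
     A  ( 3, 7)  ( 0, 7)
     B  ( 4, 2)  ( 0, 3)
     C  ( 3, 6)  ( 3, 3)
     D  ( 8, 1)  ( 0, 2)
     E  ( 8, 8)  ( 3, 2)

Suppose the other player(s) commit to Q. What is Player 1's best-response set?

u_1(A vs Q) = 0
u_1(B vs Q) = 0
u_1(C vs Q) = 3
u_1(D vs Q) = 0
u_1(E vs Q) = 3
max payoff 3 at {C,E}

argmax u_1 = {C,E}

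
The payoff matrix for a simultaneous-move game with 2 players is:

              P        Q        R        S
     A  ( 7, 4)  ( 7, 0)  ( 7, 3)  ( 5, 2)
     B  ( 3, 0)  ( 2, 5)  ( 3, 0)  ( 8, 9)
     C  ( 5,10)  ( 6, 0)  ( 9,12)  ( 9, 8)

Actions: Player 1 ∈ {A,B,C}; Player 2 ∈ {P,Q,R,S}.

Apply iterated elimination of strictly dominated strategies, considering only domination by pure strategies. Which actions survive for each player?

IESDS → P1:{A,C} P2:{P,R}

P1 drop B (C beats it: P:5>3 Q:6>2 R:9>3 S:9>8)
P2 drop Q (P beats it: A:4>0 C:10>0)
P2 drop S (P beats it: A:4>2 C:10>8)
P1→{A,C} P2→{P,R}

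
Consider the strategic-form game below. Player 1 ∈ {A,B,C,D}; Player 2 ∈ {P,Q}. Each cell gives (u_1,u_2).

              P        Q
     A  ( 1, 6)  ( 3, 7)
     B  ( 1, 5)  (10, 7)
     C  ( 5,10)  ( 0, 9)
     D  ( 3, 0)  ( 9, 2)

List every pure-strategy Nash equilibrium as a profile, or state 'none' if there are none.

(A,P): not NE [P1→C gives 5>1; P2→Q gives 7>6]
(A,Q): not NE [P1→B gives 10>3]
(B,P): not NE [P1→C gives 5>1; P2→Q gives 7>5]
(B,Q): NE
(C,P): NE
(C,Q): not NE [P1→B gives 10>0; P2→P gives 10>9]
(D,P): not NE [P1→C gives 5>3; P2→Q gives 2>0]
(D,Q): not NE [P1→B gives 10>9]

PSNE = {(B,Q), (C,P)}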